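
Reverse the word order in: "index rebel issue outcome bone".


Original: "index rebel issue outcome bone"
Words (1..n): index | rebel | issue | outcome | bone
Reversed (n..1): bone | outcome | issue | rebel | index
Result = "bone outcome issue rebel index"


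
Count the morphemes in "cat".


Word: "cat"
Morphemes: cat
Each morpheme carries meaning
= 1 morpheme


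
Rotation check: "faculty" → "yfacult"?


Word: "faculty", Candidate: "yfacult"
Method: check if candidate is substring of word+word
"facultyfaculty" contains "yfacult"? Yes
Is rotation = Yes


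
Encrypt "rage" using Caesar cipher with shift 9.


Word: "rage"
Shift: 9
Each letter → (letter + shift) mod 26:
  'r' (17) + 9 = 0 → 'a'
  'a' (0) + 9 = 9 → 'j'
  'g' (6) + 9 = 15 → 'p'
  'e' (4) + 9 = 13 → 'n'
Result = "ajpn"


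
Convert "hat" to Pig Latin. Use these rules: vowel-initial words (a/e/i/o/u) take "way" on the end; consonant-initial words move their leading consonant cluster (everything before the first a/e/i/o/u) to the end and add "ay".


Word: "hat"
Starts with consonant(s) → move to end, add 'ay'
Consonant cluster: "h"
Pig Latin = "athay"


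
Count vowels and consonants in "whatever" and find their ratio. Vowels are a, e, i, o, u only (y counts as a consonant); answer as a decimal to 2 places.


Word: "whatever"
Vowels (a,e,i,o,u): 3
Consonants: 5
Ratio = 3/5
= 0.60


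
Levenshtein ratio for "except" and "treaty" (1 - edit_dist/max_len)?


Word 1: "except" (length 6)
Word 2: "treaty" (length 6)
One optimal edit sequence:
  1. delete 'e'  (+1)
  2. substitute 'x' -> 't'  (+1)
  3. substitute 'c' -> 'r'  (+1)
  4. keep 'e'
  5. substitute 'p' -> 'a'  (+1)
  6. keep 't'
  7. insert 'y'  (+1)
Edit distance = 5
Max length = max(6, 6) = 6
Similarity = 1 - 5/6
= 0.1667


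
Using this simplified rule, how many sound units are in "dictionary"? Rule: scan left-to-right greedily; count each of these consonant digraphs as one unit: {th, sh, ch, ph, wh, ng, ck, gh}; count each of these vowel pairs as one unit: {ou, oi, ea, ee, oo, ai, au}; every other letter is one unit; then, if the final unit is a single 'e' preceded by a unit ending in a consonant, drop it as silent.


Word: "dictionary" (10 letters)
Left-to-right scan:
  [1] 'd' (letter)
  [2] 'i' (letter)
  [3] 'c' (letter)
  [4] 't' (letter)
  [5] 'i' (letter)
  [6] 'o' (letter)
  [7] 'n' (letter)
  [8] 'a' (letter)
  [9] 'r' (letter)
  [10] 'y' (letter)
Units from scan: 10
Sound units = 10 units


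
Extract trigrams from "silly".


Word: "silly" (length 5)
Number of trigrams = 5 - 3 + 1 = 3
  Position 0: "sil"
  Position 1: "ill"
  Position 2: "lly"
Trigrams = "sil", "ill", "lly"


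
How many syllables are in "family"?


Word: "family"
Syllable breakdown: fam-i-ly
Counting: 3 parts
= 3 syllables


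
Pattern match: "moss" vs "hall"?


Pattern of "moss": [0, 1, 2, 2]
Pattern of "hall": [0, 1, 2, 2]
Patterns match
Same pattern = Yes


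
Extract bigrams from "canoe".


Word: "canoe" (length 5)
Number of bigrams = 5 - 2 + 1 = 4
  Position 0: "ca"
  Position 1: "an"
  Position 2: "no"
  Position 3: "oe"
Bigrams = "ca", "an", "no", "oe"


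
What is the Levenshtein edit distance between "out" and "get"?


Word 1: "out" (length 3)
Word 2: "get" (length 3)
One optimal edit sequence (insert/delete/substitute each cost 1):
  1. substitute 'o' -> 'g'  (+1)
  2. substitute 'u' -> 'e'  (+1)
  3. keep 't'
Total edit operations: 2
Edit distance = 2


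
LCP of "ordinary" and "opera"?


Word 1: "ordinary"
Word 2: "opera"
Comparing from start:
  Pos 0: 'o' == 'o'
  Pos 1: 'r' != 'p' (stop)
LCP = "o" (length 1)


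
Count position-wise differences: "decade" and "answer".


Comparing character by character (same length = 6):
  Pos 0: 'd' vs 'a' !=
  Pos 1: 'e' vs 'n' !=
  Pos 2: 'c' vs 's' !=
  Pos 3: 'a' vs 'w' !=
  Pos 4: 'd' vs 'e' !=
  Pos 5: 'e' vs 'r' !=
Hamming distance = 6


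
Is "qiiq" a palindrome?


Word: "qiiq"
Reversed: "qiiq"
Forward == Backward? qiiq == qiiq
Palindrome = Yes


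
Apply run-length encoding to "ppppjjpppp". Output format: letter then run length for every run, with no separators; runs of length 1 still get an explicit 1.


String: "ppppjjpppp"
Scanning for consecutive runs:
  'p' x 4
  'j' x 2
  'p' x 4
RLE = "p4j2p4"


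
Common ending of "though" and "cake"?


Word 1: "though"
Word 2: "cake"
Comparing from end:
  Pos -1: 'h' != 'e' (stop)
LCS = "" (length 0)


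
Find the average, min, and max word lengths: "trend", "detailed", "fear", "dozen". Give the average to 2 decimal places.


Lengths: "trend"=5, "detailed"=8, "fear"=4, "dozen"=5
Sum = 22, Count = 4
Average = 22/4 = 5.50
= avg=5.50, min=4, max=8


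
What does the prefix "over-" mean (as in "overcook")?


Prefix: over-
As in: overcook -> over- + cook
Meaning = excessive


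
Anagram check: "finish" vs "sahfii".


Word 1: "finish" → sorted: fhiins
Word 2: "sahfii" → sorted: afhiis
Same letters? fhiins != afhiis
Anagram = No


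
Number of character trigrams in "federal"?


Word: "federal" (length 7)
Number of 3-grams = length - 3 + 1 = 7 - 3 + 1
= 5


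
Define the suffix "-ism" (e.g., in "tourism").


Suffix: -ism
Example: tourism = tour + -ism
Meaning = belief / practice


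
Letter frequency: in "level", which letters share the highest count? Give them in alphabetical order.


Word: "level"
Letter counts:
  'e': 2
  'l': 2
  'v': 1
Maximum count = 2
Most frequent = 'e', 'l' (2 times each)


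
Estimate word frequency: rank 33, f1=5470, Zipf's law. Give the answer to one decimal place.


Zipf's law: f(r) = f(1) / r
f(1) = 5470
f(33) = 5470 / 33
= 165.8 occurrences


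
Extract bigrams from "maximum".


Word: "maximum" (length 7)
Number of bigrams = 7 - 2 + 1 = 6
  Position 0: "ma"
  Position 1: "ax"
  Position 2: "xi"
  Position 3: "im"
  Position 4: "mu"
  Position 5: "um"
Bigrams = "ma", "ax", "xi", "im", "mu", "um"


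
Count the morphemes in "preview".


Word: "preview"
Morphemes: pre- / view
Each morpheme carries meaning
= 2 morphemes


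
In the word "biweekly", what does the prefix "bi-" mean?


Prefix: bi-
Example: biweekly (bi- + weekly)
Meaning = two


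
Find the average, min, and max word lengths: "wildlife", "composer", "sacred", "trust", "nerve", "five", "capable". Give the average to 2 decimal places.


Lengths: "wildlife"=8, "composer"=8, "sacred"=6, "trust"=5, "nerve"=5, "five"=4, "capable"=7
Sum = 43, Count = 7
Average = 43/7 = 6.14
= avg=6.14, min=4, max=8


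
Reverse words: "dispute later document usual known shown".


Original: "dispute later document usual known shown"
Words (1..n): dispute | later | document | usual | known | shown
Reversed (n..1): shown | known | usual | document | later | dispute
Result = "shown known usual document later dispute"


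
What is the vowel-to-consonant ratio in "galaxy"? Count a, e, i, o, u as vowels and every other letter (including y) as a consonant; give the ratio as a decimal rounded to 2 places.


Word: "galaxy"
Vowels (a,e,i,o,u): 2
Consonants: 4
Ratio = 2/4
= 0.50


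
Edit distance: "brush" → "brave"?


Word 1: "brush" (length 5)
Word 2: "brave" (length 5)
One optimal edit sequence (insert/delete/substitute each cost 1):
  1. keep 'b'
  2. keep 'r'
  3. substitute 'u' -> 'a'  (+1)
  4. substitute 's' -> 'v'  (+1)
  5. substitute 'h' -> 'e'  (+1)
Total edit operations: 3
Edit distance = 3


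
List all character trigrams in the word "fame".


Word: "fame" (length 4)
Number of trigrams = 4 - 3 + 1 = 2
  Position 0: "fam"
  Position 1: "ame"
Trigrams = "fam", "ame"


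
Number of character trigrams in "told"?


Word: "told" (length 4)
Number of 3-grams = length - 3 + 1 = 4 - 3 + 1
= 2


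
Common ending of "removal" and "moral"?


Word 1: "removal"
Word 2: "moral"
Comparing from end:
  Pos -1: 'l' == 'l'
  Pos -2: 'a' == 'a'
  Pos -3: 'v' != 'r' (stop)
LCS = "al" (length 2)


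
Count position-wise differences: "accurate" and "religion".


Comparing character by character (same length = 8):
  Pos 0: 'a' vs 'r' !=
  Pos 1: 'c' vs 'e' !=
  Pos 2: 'c' vs 'l' !=
  Pos 3: 'u' vs 'i' !=
  Pos 4: 'r' vs 'g' !=
  Pos 5: 'a' vs 'i' !=
  Pos 6: 't' vs 'o' !=
  Pos 7: 'e' vs 'n' !=
Hamming distance = 8


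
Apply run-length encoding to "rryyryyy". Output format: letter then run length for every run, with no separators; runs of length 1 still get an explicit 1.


String: "rryyryyy"
Scanning for consecutive runs:
  'r' x 2
  'y' x 2
  'r' x 1
  'y' x 3
RLE = "r2y2r1y3"


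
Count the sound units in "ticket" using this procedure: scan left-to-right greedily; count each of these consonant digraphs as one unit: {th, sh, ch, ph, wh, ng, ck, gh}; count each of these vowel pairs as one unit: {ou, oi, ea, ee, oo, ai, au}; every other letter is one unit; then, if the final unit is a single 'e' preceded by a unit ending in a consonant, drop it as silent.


Word: "ticket" (6 letters)
Left-to-right scan:
  (1) 't' (letter)
  (2) 'i' (letter)
  (3) 'ck' (digraph)
  (4) 'e' (letter)
  (5) 't' (letter)
Units from scan: 5
Sound units = 5 units


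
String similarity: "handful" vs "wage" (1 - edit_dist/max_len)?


Word 1: "handful" (length 7)
Word 2: "wage" (length 4)
One optimal edit sequence:
  1. substitute 'h' -> 'w'  (+1)
  2. keep 'a'
  3. delete 'n'  (+1)
  4. delete 'd'  (+1)
  5. delete 'f'  (+1)
  6. substitute 'u' -> 'g'  (+1)
  7. substitute 'l' -> 'e'  (+1)
Edit distance = 6
Max length = max(7, 4) = 7
Similarity = 1 - 6/7
= 0.1429


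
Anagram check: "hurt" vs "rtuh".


Word 1: "hurt" → sorted: hrtu
Word 2: "rtuh" → sorted: hrtu
Same letters? hrtu == hrtu
Anagram = Yes


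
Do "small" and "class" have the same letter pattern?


Pattern of "small": [0, 1, 2, 3, 3]
Pattern of "class": [0, 1, 2, 3, 3]
Patterns match
Same pattern = Yes


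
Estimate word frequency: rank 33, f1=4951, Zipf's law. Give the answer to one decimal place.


Zipf's law: f(r) = f(1) / r
f(1) = 4951
f(33) = 4951 / 33
= 150.0 occurrences


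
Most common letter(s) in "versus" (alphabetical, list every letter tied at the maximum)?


Word: "versus"
Letter counts:
  'e': 1
  'r': 1
  's': 2
  'u': 1
  'v': 1
Maximum count = 2
Most frequent = 's' (2 times each)


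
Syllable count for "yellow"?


Word: "yellow"
Syllable breakdown: yel-low
Counting: 2 parts
= 2 syllables


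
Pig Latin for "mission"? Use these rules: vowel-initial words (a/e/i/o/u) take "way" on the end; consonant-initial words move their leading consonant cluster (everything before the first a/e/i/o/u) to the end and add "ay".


Word: "mission"
Starts with consonant(s) → move to end, add 'ay'
Consonant cluster: "m"
Pig Latin = "issionmay"


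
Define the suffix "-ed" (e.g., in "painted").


Suffix: -ed
As in: painted -> paint + -ed
Meaning = past tense


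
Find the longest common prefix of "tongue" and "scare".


Word 1: "tongue"
Word 2: "scare"
Comparing from start:
  Pos 0: 't' != 's' (stop)
LCP = "" (length 0)


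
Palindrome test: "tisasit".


Word: "tisasit"
Reversed: "tisasit"
Forward == Backward? tisasit == tisasit
Palindrome = Yes


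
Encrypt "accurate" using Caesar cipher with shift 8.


Word: "accurate"
Shift: 8
Each letter → (letter + shift) mod 26:
  'a' (0) + 8 = 8 → 'i'
  'c' (2) + 8 = 10 → 'k'
  'c' (2) + 8 = 10 → 'k'
  'u' (20) + 8 = 2 → 'c'
  'r' (17) + 8 = 25 → 'z'
  'a' (0) + 8 = 8 → 'i'
  't' (19) + 8 = 1 → 'b'
  'e' (4) + 8 = 12 → 'm'
Result = "ikkczibm"


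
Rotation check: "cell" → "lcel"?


Word: "cell", Candidate: "lcel"
Method: check if candidate is substring of word+word
"cellcell" contains "lcel"? Yes
Is rotation = Yes


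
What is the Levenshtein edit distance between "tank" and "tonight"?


Word 1: "tank" (length 4)
Word 2: "tonight" (length 7)
One optimal edit sequence (insert/delete/substitute each cost 1):
  1. keep 't'
  2. substitute 'a' -> 'o'  (+1)
  3. keep 'n'
  4. insert 'i'  (+1)
  5. insert 'g'  (+1)
  6. insert 'h'  (+1)
  7. substitute 'k' -> 't'  (+1)
Total edit operations: 5
Edit distance = 5


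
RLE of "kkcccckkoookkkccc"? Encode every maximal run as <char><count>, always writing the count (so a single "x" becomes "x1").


String: "kkcccckkoookkkccc"
Scanning for consecutive runs:
  'k' x 2
  'c' x 4
  'k' x 2
  'o' x 3
  'k' x 3
  'c' x 3
RLE = "k2c4k2o3k3c3"


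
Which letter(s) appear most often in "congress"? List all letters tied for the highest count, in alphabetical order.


Word: "congress"
Letter counts:
  'c': 1
  'e': 1
  'g': 1
  'n': 1
  'o': 1
  'r': 1
  's': 2
Maximum count = 2
Most frequent = 's' (2 times each)


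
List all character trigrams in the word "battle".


Word: "battle" (length 6)
Number of trigrams = 6 - 3 + 1 = 4
  Position 0: "bat"
  Position 1: "att"
  Position 2: "ttl"
  Position 3: "tle"
Trigrams = "bat", "att", "ttl", "tle"


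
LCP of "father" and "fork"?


Word 1: "father"
Word 2: "fork"
Comparing from start:
  Pos 0: 'f' == 'f'
  Pos 1: 'a' != 'o' (stop)
LCP = "f" (length 1)


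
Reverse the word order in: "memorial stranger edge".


Original: "memorial stranger edge"
Words (1..n): memorial | stranger | edge
Reversed (n..1): edge | stranger | memorial
Result = "edge stranger memorial"


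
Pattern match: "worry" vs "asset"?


Pattern of "worry": [0, 1, 2, 2, 3]
Pattern of "asset": [0, 1, 1, 2, 3]
Patterns do not match
Same pattern = No


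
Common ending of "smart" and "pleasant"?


Word 1: "smart"
Word 2: "pleasant"
Comparing from end:
  Pos -1: 't' == 't'
  Pos -2: 'r' != 'n' (stop)
LCS = "t" (length 1)


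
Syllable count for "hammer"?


Word: "hammer"
Syllable breakdown: ham / mer
Counting: 2 parts
= 2 syllables


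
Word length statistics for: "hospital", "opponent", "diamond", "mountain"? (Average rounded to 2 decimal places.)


Lengths: "hospital"=8, "opponent"=8, "diamond"=7, "mountain"=8
Sum = 31, Count = 4
Average = 31/4 = 7.75
= avg=7.75, min=7, max=8


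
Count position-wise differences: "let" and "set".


Comparing character by character (same length = 3):
  Pos 0: 'l' vs 's' !=
  Pos 1: 'e' vs 'e' =
  Pos 2: 't' vs 't' =
Hamming distance = 1


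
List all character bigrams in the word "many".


Word: "many" (length 4)
Number of bigrams = 4 - 2 + 1 = 3
  Position 0: "ma"
  Position 1: "an"
  Position 2: "ny"
Bigrams = "ma", "an", "ny"


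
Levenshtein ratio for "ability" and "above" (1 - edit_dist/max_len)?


Word 1: "ability" (length 7)
Word 2: "above" (length 5)
One optimal edit sequence:
  1. keep 'a'
  2. keep 'b'
  3. delete 'i'  (+1)
  4. delete 'l'  (+1)
  5. substitute 'i' -> 'o'  (+1)
  6. substitute 't' -> 'v'  (+1)
  7. substitute 'y' -> 'e'  (+1)
Edit distance = 5
Max length = max(7, 5) = 7
Similarity = 1 - 5/7
= 0.2857


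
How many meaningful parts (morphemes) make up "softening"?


Word: "softening"
Morphemes: soft | -en | -ing
Each morpheme carries meaning
= 3 morphemes


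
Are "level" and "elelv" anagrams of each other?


Word 1: "level" → sorted: eellv
Word 2: "elelv" → sorted: eellv
Same letters? eellv == eellv
Anagram = Yes


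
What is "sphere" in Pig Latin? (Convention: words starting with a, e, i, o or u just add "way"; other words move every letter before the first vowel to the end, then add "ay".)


Word: "sphere"
Starts with consonant(s) → move to end, add 'ay'
Consonant cluster: "sph"
Pig Latin = "eresphay"


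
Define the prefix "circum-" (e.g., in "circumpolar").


Prefix: circum-
As in: circumpolar -> circum- + polar
Meaning = around


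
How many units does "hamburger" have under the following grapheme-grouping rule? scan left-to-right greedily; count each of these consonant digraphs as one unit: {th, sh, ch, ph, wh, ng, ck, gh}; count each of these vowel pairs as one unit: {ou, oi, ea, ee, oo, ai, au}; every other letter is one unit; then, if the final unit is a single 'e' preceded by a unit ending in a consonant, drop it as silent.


Word: "hamburger" (9 letters)
Left-to-right scan:
  [1] 'h' (letter)
  [2] 'a' (letter)
  [3] 'm' (letter)
  [4] 'b' (letter)
  [5] 'u' (letter)
  [6] 'r' (letter)
  [7] 'g' (letter)
  [8] 'e' (letter)
  [9] 'r' (letter)
Units from scan: 9
Sound units = 9 units


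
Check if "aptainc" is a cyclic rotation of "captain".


Word: "captain", Candidate: "aptainc"
Method: check if candidate is substring of word+word
"captaincaptain" contains "aptainc"? Yes
Is rotation = Yes


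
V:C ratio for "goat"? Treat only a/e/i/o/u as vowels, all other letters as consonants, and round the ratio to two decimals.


Word: "goat"
Vowels (a,e,i,o,u): 2
Consonants: 2
Ratio = 2/2
= 1.00


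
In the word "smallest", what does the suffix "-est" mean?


Suffix: -est
Example: smallest (small + -est)
Meaning = most


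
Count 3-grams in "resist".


Word: "resist" (length 6)
Number of 3-grams = length - 3 + 1 = 6 - 3 + 1
= 4


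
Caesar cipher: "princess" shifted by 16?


Word: "princess"
Shift: 16
Each letter → (letter + shift) mod 26:
  'p' (15) + 16 = 5 → 'f'
  'r' (17) + 16 = 7 → 'h'
  'i' (8) + 16 = 24 → 'y'
  'n' (13) + 16 = 3 → 'd'
  'c' (2) + 16 = 18 → 's'
  'e' (4) + 16 = 20 → 'u'
  's' (18) + 16 = 8 → 'i'
  's' (18) + 16 = 8 → 'i'
Result = "fhydsuii"


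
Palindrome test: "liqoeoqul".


Word: "liqoeoqul"
Reversed: "luqoeoqil"
Forward == Backward? liqoeoqul != luqoeoqil
Palindrome = No


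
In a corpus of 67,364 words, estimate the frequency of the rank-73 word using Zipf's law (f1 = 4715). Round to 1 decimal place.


Zipf's law: f(r) = f(1) / r
f(1) = 4715
f(73) = 4715 / 73
= 64.6 occurrences


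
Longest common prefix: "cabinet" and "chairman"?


Word 1: "cabinet"
Word 2: "chairman"
Comparing from start:
  Pos 0: 'c' == 'c'
  Pos 1: 'a' != 'h' (stop)
LCP = "c" (length 1)


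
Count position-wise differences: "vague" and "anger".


Comparing character by character (same length = 5):
  Pos 0: 'v' vs 'a' !=
  Pos 1: 'a' vs 'n' !=
  Pos 2: 'g' vs 'g' =
  Pos 3: 'u' vs 'e' !=
  Pos 4: 'e' vs 'r' !=
Hamming distance = 4


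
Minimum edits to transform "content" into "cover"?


Word 1: "content" (length 7)
Word 2: "cover" (length 5)
One optimal edit sequence (insert/delete/substitute each cost 1):
  1. keep 'c'
  2. keep 'o'
  3. delete 'n'  (+1)
  4. substitute 't' -> 'v'  (+1)
  5. keep 'e'
  6. delete 'n'  (+1)
  7. substitute 't' -> 'r'  (+1)
Total edit operations: 4
Edit distance = 4


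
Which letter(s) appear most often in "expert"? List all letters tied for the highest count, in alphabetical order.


Word: "expert"
Letter counts:
  'e': 2
  'p': 1
  'r': 1
  't': 1
  'x': 1
Maximum count = 2
Most frequent = 'e' (2 times each)


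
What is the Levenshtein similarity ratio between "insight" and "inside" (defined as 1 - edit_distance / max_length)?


Word 1: "insight" (length 7)
Word 2: "inside" (length 6)
One optimal edit sequence:
  1. keep 'i'
  2. keep 'n'
  3. keep 's'
  4. keep 'i'
  5. delete 'g'  (+1)
  6. substitute 'h' -> 'd'  (+1)
  7. substitute 't' -> 'e'  (+1)
Edit distance = 3
Max length = max(7, 6) = 7
Similarity = 1 - 3/7
= 0.5714


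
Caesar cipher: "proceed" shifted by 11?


Word: "proceed"
Shift: 11
Each letter → (letter + shift) mod 26:
  'p' (15) + 11 = 0 → 'a'
  'r' (17) + 11 = 2 → 'c'
  'o' (14) + 11 = 25 → 'z'
  'c' (2) + 11 = 13 → 'n'
  'e' (4) + 11 = 15 → 'p'
  'e' (4) + 11 = 15 → 'p'
  'd' (3) + 11 = 14 → 'o'
Result = "acznppo"


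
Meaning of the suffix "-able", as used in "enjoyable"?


Suffix: -able
Example: enjoyable = enjoy + -able
Meaning = capable of


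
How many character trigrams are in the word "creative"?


Word: "creative" (length 8)
Number of 3-grams = length - 3 + 1 = 8 - 3 + 1
= 6


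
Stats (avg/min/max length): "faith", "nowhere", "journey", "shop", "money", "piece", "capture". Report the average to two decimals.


Lengths: "faith"=5, "nowhere"=7, "journey"=7, "shop"=4, "money"=5, "piece"=5, "capture"=7
Sum = 40, Count = 7
Average = 40/7 = 5.71
= avg=5.71, min=4, max=7


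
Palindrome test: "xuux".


Word: "xuux"
Reversed: "xuux"
Forward == Backward? xuux == xuux
Palindrome = Yes


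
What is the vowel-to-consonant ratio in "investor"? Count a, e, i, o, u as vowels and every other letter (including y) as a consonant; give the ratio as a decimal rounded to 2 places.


Word: "investor"
Vowels (a,e,i,o,u): 3
Consonants: 5
Ratio = 3/5
= 0.60


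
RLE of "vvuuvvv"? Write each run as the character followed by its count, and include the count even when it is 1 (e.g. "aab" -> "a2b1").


String: "vvuuvvv"
Scanning for consecutive runs:
  'v' x 2
  'u' x 2
  'v' x 3
RLE = "v2u2v3"


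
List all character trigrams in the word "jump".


Word: "jump" (length 4)
Number of trigrams = 4 - 3 + 1 = 2
  Position 0: "jum"
  Position 1: "ump"
Trigrams = "jum", "ump"


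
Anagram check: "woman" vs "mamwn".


Word 1: "woman" → sorted: amnow
Word 2: "mamwn" → sorted: ammnw
Same letters? amnow != ammnw
Anagram = No


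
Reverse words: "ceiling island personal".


Original: "ceiling island personal"
Words (1..n): ceiling | island | personal
Reversed (n..1): personal | island | ceiling
Result = "personal island ceiling"


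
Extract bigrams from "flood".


Word: "flood" (length 5)
Number of bigrams = 5 - 2 + 1 = 4
  Position 0: "fl"
  Position 1: "lo"
  Position 2: "oo"
  Position 3: "od"
Bigrams = "fl", "lo", "oo", "od"


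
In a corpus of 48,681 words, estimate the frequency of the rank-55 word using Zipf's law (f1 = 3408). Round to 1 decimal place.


Zipf's law: f(r) = f(1) / r
f(1) = 3408
f(55) = 3408 / 55
= 62.0 occurrences


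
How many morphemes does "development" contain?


Word: "development"
Morphemes: develop + -ment
Each morpheme carries meaning
= 2 morphemes


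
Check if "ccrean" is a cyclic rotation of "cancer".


Word: "cancer", Candidate: "ccrean"
Method: check if candidate is substring of word+word
"cancercancer" contains "ccrean"? No
Is rotation = No


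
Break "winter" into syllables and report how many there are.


Word: "winter"
Syllable breakdown: win-ter
Counting: 2 parts
= 2 syllables


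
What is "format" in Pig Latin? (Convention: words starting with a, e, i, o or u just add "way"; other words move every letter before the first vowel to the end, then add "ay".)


Word: "format"
Starts with consonant(s) → move to end, add 'ay'
Consonant cluster: "f"
Pig Latin = "ormatfay"


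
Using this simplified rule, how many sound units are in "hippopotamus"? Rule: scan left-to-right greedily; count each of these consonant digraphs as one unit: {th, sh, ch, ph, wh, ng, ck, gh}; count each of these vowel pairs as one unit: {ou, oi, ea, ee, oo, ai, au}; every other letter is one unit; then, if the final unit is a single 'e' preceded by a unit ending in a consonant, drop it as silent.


Word: "hippopotamus" (12 letters)
Left-to-right scan:
  [1] 'h' (letter)
  [2] 'i' (letter)
  [3] 'p' (letter)
  [4] 'p' (letter)
  [5] 'o' (letter)
  [6] 'p' (letter)
  [7] 'o' (letter)
  [8] 't' (letter)
  [9] 'a' (letter)
  [10] 'm' (letter)
  [11] 'u' (letter)
  [12] 's' (letter)
Units from scan: 12
Sound units = 12 units


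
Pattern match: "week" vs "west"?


Pattern of "week": [0, 1, 1, 2]
Pattern of "west": [0, 1, 2, 3]
Patterns do not match
Same pattern = No


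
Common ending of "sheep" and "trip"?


Word 1: "sheep"
Word 2: "trip"
Comparing from end:
  Pos -1: 'p' == 'p'
  Pos -2: 'e' != 'i' (stop)
LCS = "p" (length 1)


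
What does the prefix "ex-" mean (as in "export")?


Prefix: ex-
Example: export (ex- + port)
Meaning = out / former


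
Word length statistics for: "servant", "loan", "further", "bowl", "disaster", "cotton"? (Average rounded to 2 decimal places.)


Lengths: "servant"=7, "loan"=4, "further"=7, "bowl"=4, "disaster"=8, "cotton"=6
Sum = 36, Count = 6
Average = 36/6 = 6.00
= avg=6.00, min=4, max=8


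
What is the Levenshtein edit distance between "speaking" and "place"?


Word 1: "speaking" (length 8)
Word 2: "place" (length 5)
One optimal edit sequence (insert/delete/substitute each cost 1):
  1. delete 's'  (+1)
  2. keep 'p'
  3. substitute 'e' -> 'l'  (+1)
  4. keep 'a'
  5. delete 'k'  (+1)
  6. delete 'i'  (+1)
  7. substitute 'n' -> 'c'  (+1)
  8. substitute 'g' -> 'e'  (+1)
Total edit operations: 6
Edit distance = 6


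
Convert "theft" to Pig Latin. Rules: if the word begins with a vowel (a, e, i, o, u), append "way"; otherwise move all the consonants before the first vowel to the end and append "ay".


Word: "theft"
Starts with consonant(s) → move to end, add 'ay'
Consonant cluster: "th"
Pig Latin = "eftthay"


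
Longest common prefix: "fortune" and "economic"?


Word 1: "fortune"
Word 2: "economic"
Comparing from start:
  Pos 0: 'f' != 'e' (stop)
LCP = "" (length 0)


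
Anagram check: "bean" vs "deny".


Word 1: "bean" → sorted: aben
Word 2: "deny" → sorted: deny
Same letters? aben != deny
Anagram = No


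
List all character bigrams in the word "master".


Word: "master" (length 6)
Number of bigrams = 6 - 2 + 1 = 5
  Position 0: "ma"
  Position 1: "as"
  Position 2: "st"
  Position 3: "te"
  Position 4: "er"
Bigrams = "ma", "as", "st", "te", "er"


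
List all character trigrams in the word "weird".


Word: "weird" (length 5)
Number of trigrams = 5 - 3 + 1 = 3
  Position 0: "wei"
  Position 1: "eir"
  Position 2: "ird"
Trigrams = "wei", "eir", "ird"


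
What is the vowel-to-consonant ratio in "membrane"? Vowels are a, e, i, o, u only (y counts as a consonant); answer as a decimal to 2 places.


Word: "membrane"
Vowels (a,e,i,o,u): 3
Consonants: 5
Ratio = 3/5
= 0.60


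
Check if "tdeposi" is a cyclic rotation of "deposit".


Word: "deposit", Candidate: "tdeposi"
Method: check if candidate is substring of word+word
"depositdeposit" contains "tdeposi"? Yes
Is rotation = Yes


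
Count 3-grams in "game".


Word: "game" (length 4)
Number of 3-grams = length - 3 + 1 = 4 - 3 + 1
= 2


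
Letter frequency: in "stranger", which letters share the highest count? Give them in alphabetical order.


Word: "stranger"
Letter counts:
  'a': 1
  'e': 1
  'g': 1
  'n': 1
  'r': 2
  's': 1
  't': 1
Maximum count = 2
Most frequent = 'r' (2 times each)


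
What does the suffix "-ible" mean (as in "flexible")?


Suffix: -ible
Example: flexible (flex + -ible)
Meaning = capable of


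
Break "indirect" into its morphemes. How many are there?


Word: "indirect"
Morphemes: in- + direct
Each morpheme carries meaning
= 2 morphemes


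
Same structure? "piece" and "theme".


Pattern of "piece": [0, 1, 2, 3, 2]
Pattern of "theme": [0, 1, 2, 3, 2]
Patterns match
Same pattern = Yes


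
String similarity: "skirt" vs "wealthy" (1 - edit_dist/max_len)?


Word 1: "skirt" (length 5)
Word 2: "wealthy" (length 7)
One optimal edit sequence:
  1. substitute 's' -> 'w'  (+1)
  2. substitute 'k' -> 'e'  (+1)
  3. substitute 'i' -> 'a'  (+1)
  4. substitute 'r' -> 'l'  (+1)
  5. keep 't'
  6. insert 'h'  (+1)
  7. insert 'y'  (+1)
Edit distance = 6
Max length = max(5, 7) = 7
Similarity = 1 - 6/7
= 0.1429


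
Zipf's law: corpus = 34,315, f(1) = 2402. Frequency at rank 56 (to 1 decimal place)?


Zipf's law: f(r) = f(1) / r
f(1) = 2402
f(56) = 2402 / 56
= 42.9 occurrences


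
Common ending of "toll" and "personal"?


Word 1: "toll"
Word 2: "personal"
Comparing from end:
  Pos -1: 'l' == 'l'
  Pos -2: 'l' != 'a' (stop)
LCS = "l" (length 1)


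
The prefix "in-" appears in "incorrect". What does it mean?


Prefix: in-
Example: incorrect = in- + correct
Meaning = not / into


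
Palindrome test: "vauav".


Word: "vauav"
Reversed: "vauav"
Forward == Backward? vauav == vauav
Palindrome = Yes


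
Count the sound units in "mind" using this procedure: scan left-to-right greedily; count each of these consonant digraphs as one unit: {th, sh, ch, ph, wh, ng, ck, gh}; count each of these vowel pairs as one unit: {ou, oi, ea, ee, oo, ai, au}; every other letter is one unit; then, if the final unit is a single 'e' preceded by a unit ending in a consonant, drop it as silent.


Word: "mind" (4 letters)
Left-to-right scan:
  (1) 'm' (letter)
  (2) 'i' (letter)
  (3) 'n' (letter)
  (4) 'd' (letter)
Units from scan: 4
Sound units = 4 units


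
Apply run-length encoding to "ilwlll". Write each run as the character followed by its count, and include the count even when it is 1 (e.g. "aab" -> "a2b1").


String: "ilwlll"
Scanning for consecutive runs:
  'i' x 1
  'l' x 1
  'w' x 1
  'l' x 3
RLE = "i1l1w1l3"


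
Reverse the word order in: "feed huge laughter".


Original: "feed huge laughter"
Words (1..n): feed | huge | laughter
Reversed (n..1): laughter | huge | feed
Result = "laughter huge feed"


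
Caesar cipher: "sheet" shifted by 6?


Word: "sheet"
Shift: 6
Each letter → (letter + shift) mod 26:
  's' (18) + 6 = 24 → 'y'
  'h' (7) + 6 = 13 → 'n'
  'e' (4) + 6 = 10 → 'k'
  'e' (4) + 6 = 10 → 'k'
  't' (19) + 6 = 25 → 'z'
Result = "ynkkz"


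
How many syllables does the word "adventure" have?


Word: "adventure"
Syllable breakdown: ad · ven · ture
Counting: 3 parts
= 3 syllables


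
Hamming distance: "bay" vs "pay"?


Comparing character by character (same length = 3):
  Pos 0: 'b' vs 'p' !=
  Pos 1: 'a' vs 'a' =
  Pos 2: 'y' vs 'y' =
Hamming distance = 1


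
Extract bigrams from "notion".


Word: "notion" (length 6)
Number of bigrams = 6 - 2 + 1 = 5
  Position 0: "no"
  Position 1: "ot"
  Position 2: "ti"
  Position 3: "io"
  Position 4: "on"
Bigrams = "no", "ot", "ti", "io", "on"


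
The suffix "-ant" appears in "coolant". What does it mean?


Suffix: -ant
Example: coolant (cool + -ant)
Meaning = one who / that which


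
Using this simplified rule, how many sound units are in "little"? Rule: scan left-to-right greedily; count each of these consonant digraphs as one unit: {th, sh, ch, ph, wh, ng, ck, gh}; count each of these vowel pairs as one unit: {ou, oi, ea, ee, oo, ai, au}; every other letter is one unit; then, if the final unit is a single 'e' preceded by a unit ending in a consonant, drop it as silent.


Word: "little" (6 letters)
Left-to-right scan:
  [1] 'l' (letter)
  [2] 'i' (letter)
  [3] 't' (letter)
  [4] 't' (letter)
  [5] 'l' (letter)
  [6] 'e' (letter)
Units from scan: 6
Final unit is 'e' after a consonant -> drop as silent (-1)
Sound units = 5 units


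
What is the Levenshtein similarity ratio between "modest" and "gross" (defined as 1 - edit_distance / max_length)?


Word 1: "modest" (length 6)
Word 2: "gross" (length 5)
One optimal edit sequence:
  1. delete 'm'  (+1)
  2. substitute 'o' -> 'g'  (+1)
  3. substitute 'd' -> 'r'  (+1)
  4. substitute 'e' -> 'o'  (+1)
  5. keep 's'
  6. substitute 't' -> 's'  (+1)
Edit distance = 5
Max length = max(6, 5) = 6
Similarity = 1 - 5/6
= 0.1667


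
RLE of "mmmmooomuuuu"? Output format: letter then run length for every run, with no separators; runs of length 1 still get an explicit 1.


String: "mmmmooomuuuu"
Scanning for consecutive runs:
  'm' x 4
  'o' x 3
  'm' x 1
  'u' x 4
RLE = "m4o3m1u4"


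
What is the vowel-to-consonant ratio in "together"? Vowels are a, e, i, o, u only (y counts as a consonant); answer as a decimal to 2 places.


Word: "together"
Vowels (a,e,i,o,u): 3
Consonants: 5
Ratio = 3/5
= 0.60


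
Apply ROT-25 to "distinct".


Word: "distinct"
Shift: 25
Each letter → (letter + shift) mod 26:
  'd' (3) + 25 = 2 → 'c'
  'i' (8) + 25 = 7 → 'h'
  's' (18) + 25 = 17 → 'r'
  't' (19) + 25 = 18 → 's'
  'i' (8) + 25 = 7 → 'h'
  'n' (13) + 25 = 12 → 'm'
  'c' (2) + 25 = 1 → 'b'
  't' (19) + 25 = 18 → 's'
Result = "chrshmbs"


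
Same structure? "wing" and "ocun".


Pattern of "wing": [0, 1, 2, 3]
Pattern of "ocun": [0, 1, 2, 3]
Patterns match
Same pattern = Yes


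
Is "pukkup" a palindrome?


Word: "pukkup"
Reversed: "pukkup"
Forward == Backward? pukkup == pukkup
Palindrome = Yes


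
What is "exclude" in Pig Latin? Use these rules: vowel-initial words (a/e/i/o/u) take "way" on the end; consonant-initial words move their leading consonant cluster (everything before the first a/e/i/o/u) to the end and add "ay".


Word: "exclude"
Starts with vowel → add 'way'
Pig Latin = "excludeway"


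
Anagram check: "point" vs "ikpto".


Word 1: "point" → sorted: inopt
Word 2: "ikpto" → sorted: ikopt
Same letters? inopt != ikopt
Anagram = No


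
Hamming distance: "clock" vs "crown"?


Comparing character by character (same length = 5):
  Pos 0: 'c' vs 'c' =
  Pos 1: 'l' vs 'r' !=
  Pos 2: 'o' vs 'o' =
  Pos 3: 'c' vs 'w' !=
  Pos 4: 'k' vs 'n' !=
Hamming distance = 3


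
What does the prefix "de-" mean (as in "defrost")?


Prefix: de-
As in: defrost -> de- + frost
Meaning = remove / reverse


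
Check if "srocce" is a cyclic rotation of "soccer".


Word: "soccer", Candidate: "srocce"
Method: check if candidate is substring of word+word
"soccersoccer" contains "srocce"? No
Is rotation = No


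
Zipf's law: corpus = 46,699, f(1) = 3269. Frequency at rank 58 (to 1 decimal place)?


Zipf's law: f(r) = f(1) / r
f(1) = 3269
f(58) = 3269 / 58
= 56.4 occurrences


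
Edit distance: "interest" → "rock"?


Word 1: "interest" (length 8)
Word 2: "rock" (length 4)
One optimal edit sequence (insert/delete/substitute each cost 1):
  1. delete 'i'  (+1)
  2. delete 'n'  (+1)
  3. delete 't'  (+1)
  4. delete 'e'  (+1)
  5. keep 'r'
  6. substitute 'e' -> 'o'  (+1)
  7. substitute 's' -> 'c'  (+1)
  8. substitute 't' -> 'k'  (+1)
Total edit operations: 7
Edit distance = 7


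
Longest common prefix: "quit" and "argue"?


Word 1: "quit"
Word 2: "argue"
Comparing from start:
  Pos 0: 'q' != 'a' (stop)
LCP = "" (length 0)


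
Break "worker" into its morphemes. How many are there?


Word: "worker"
Morphemes: work | -er
Each morpheme carries meaning
= 2 morphemes


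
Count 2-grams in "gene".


Word: "gene" (length 4)
Number of 2-grams = length - 2 + 1 = 4 - 2 + 1
= 3


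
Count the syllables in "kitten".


Word: "kitten"
Syllable breakdown: kit / ten
Counting: 2 parts
= 2 syllables


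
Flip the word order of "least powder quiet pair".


Original: "least powder quiet pair"
Words (1..n): least | powder | quiet | pair
Reversed (n..1): pair | quiet | powder | least
Result = "pair quiet powder least"


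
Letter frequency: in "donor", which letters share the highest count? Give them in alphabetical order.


Word: "donor"
Letter counts:
  'd': 1
  'n': 1
  'o': 2
  'r': 1
Maximum count = 2
Most frequent = 'o' (2 times each)


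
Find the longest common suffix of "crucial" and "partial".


Word 1: "crucial"
Word 2: "partial"
Comparing from end:
  Pos -1: 'l' == 'l'
  Pos -2: 'a' == 'a'
  Pos -3: 'i' == 'i'
  Pos -4: 'c' != 't' (stop)
LCS = "ial" (length 3)


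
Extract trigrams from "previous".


Word: "previous" (length 8)
Number of trigrams = 8 - 3 + 1 = 6
  Position 0: "pre"
  Position 1: "rev"
  Position 2: "evi"
  Position 3: "vio"
  Position 4: "iou"
  Position 5: "ous"
Trigrams = "pre", "rev", "evi", "vio", "iou", "ous"


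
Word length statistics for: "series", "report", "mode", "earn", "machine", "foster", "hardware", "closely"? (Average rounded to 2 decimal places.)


Lengths: "series"=6, "report"=6, "mode"=4, "earn"=4, "machine"=7, "foster"=6, "hardware"=8, "closely"=7
Sum = 48, Count = 8
Average = 48/8 = 6.00
= avg=6.00, min=4, max=8


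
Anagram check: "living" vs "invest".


Word 1: "living" → sorted: giilnv
Word 2: "invest" → sorted: einstv
Same letters? giilnv != einstv
Anagram = No


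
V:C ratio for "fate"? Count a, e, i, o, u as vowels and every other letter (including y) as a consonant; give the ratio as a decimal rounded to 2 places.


Word: "fate"
Vowels (a,e,i,o,u): 2
Consonants: 2
Ratio = 2/2
= 1.00


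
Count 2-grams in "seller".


Word: "seller" (length 6)
Number of 2-grams = length - 2 + 1 = 6 - 2 + 1
= 5


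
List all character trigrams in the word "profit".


Word: "profit" (length 6)
Number of trigrams = 6 - 3 + 1 = 4
  Position 0: "pro"
  Position 1: "rof"
  Position 2: "ofi"
  Position 3: "fit"
Trigrams = "pro", "rof", "ofi", "fit"


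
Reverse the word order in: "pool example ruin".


Original: "pool example ruin"
Words (1..n): pool | example | ruin
Reversed (n..1): ruin | example | pool
Result = "ruin example pool"


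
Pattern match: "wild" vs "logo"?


Pattern of "wild": [0, 1, 2, 3]
Pattern of "logo": [0, 1, 2, 1]
Patterns do not match
Same pattern = No


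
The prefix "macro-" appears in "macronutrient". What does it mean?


Prefix: macro-
Example: macronutrient (macro- + nutrient)
Meaning = large


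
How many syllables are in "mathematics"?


Word: "mathematics"
Syllable breakdown: math | e | mat | ics
Counting: 4 parts
= 4 syllables


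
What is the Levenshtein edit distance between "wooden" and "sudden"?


Word 1: "wooden" (length 6)
Word 2: "sudden" (length 6)
One optimal edit sequence (insert/delete/substitute each cost 1):
  1. substitute 'w' -> 's'  (+1)
  2. substitute 'o' -> 'u'  (+1)
  3. substitute 'o' -> 'd'  (+1)
  4. keep 'd'
  5. keep 'e'
  6. keep 'n'
Total edit operations: 3
Edit distance = 3


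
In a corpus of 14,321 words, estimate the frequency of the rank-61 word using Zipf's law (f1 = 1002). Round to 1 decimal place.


Zipf's law: f(r) = f(1) / r
f(1) = 1002
f(61) = 1002 / 61
= 16.4 occurrences


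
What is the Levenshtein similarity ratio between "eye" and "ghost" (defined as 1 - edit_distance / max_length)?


Word 1: "eye" (length 3)
Word 2: "ghost" (length 5)
One optimal edit sequence:
  1. insert 'g'  (+1)
  2. insert 'h'  (+1)
  3. substitute 'e' -> 'o'  (+1)
  4. substitute 'y' -> 's'  (+1)
  5. substitute 'e' -> 't'  (+1)
Edit distance = 5
Max length = max(3, 5) = 5
Similarity = 1 - 5/5
= 0.0000


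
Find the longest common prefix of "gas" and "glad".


Word 1: "gas"
Word 2: "glad"
Comparing from start:
  Pos 0: 'g' == 'g'
  Pos 1: 'a' != 'l' (stop)
LCP = "g" (length 1)


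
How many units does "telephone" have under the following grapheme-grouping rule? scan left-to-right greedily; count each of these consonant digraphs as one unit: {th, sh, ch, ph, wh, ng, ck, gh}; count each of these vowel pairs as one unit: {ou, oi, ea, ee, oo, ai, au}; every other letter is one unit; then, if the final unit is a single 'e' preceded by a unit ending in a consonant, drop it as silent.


Word: "telephone" (9 letters)
Left-to-right scan:
  1. 't' (letter)
  2. 'e' (letter)
  3. 'l' (letter)
  4. 'e' (letter)
  5. 'ph' (digraph)
  6. 'o' (letter)
  7. 'n' (letter)
  8. 'e' (letter)
Units from scan: 8
Final unit is 'e' after a consonant -> drop as silent (-1)
Sound units = 7 units


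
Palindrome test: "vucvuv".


Word: "vucvuv"
Reversed: "vuvcuv"
Forward == Backward? vucvuv != vuvcuv
Palindrome = No


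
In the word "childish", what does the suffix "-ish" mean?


Suffix: -ish
Example: childish (child + -ish)
Meaning = somewhat / having the qualities of


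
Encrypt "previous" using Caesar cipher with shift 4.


Word: "previous"
Shift: 4
Each letter → (letter + shift) mod 26:
  'p' (15) + 4 = 19 → 't'
  'r' (17) + 4 = 21 → 'v'
  'e' (4) + 4 = 8 → 'i'
  'v' (21) + 4 = 25 → 'z'
  'i' (8) + 4 = 12 → 'm'
  'o' (14) + 4 = 18 → 's'
  'u' (20) + 4 = 24 → 'y'
  's' (18) + 4 = 22 → 'w'
Result = "tvizmsyw"


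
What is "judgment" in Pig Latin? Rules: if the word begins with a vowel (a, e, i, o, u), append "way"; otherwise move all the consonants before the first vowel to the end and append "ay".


Word: "judgment"
Starts with consonant(s) → move to end, add 'ay'
Consonant cluster: "j"
Pig Latin = "udgmentjay"
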